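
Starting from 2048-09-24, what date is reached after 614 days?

May 31, 2050

+365 (one year) → Sep 24, 2049 (249 left).
Sep has 30 days: +7 → Oct 1, 2049 (242 left).
Oct has 31 days: +31 → Nov 1, 2049 (211 left).
Nov has 30 days: +30 → Dec 1, 2049 (181 left).
Dec has 31 days: +31 → Jan 1, 2050 (150 left).
Jan has 31 days: +31 → Feb 1, 2050 (119 left).
Feb has 28 days: +28 → Mar 1, 2050 (91 left).
Mar has 31 days: +31 → Apr 1, 2050 (60 left).
Apr has 30 days: +30 → May 1, 2050 (30 left).
+30 → May 31, 2050.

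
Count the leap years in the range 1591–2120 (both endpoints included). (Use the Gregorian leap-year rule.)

129

Multiples of 4 in [1591,2120]: 133.
Of those, multiples of 100: 6 (not leap unless ÷400).
Multiples of 400: 2.
Leap years = 133 − 6 + 2 = 129.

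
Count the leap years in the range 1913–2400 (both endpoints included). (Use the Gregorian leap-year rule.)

119

Multiples of 4 in [1913,2400]: 122.
Of those, multiples of 100: 5 (not leap unless ÷400).
Multiples of 400: 2.
Leap years = 122 − 5 + 2 = 119.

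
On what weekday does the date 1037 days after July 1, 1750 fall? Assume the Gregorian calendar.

Thursday

First find the weekday of Jul 1, 1750. Doomsday rule: the anchor day for the 1700s is Sunday. For year 50: 50÷12 = 4 r 2, and 2÷4 = 0, so 4+2+0 = 6.
Sunday + 6 ≡ Saturday — that's 1750's doomsday.
In July the doomsday date is Jul 11.
Jul 1 is 10 days before Jul 11; 10 mod 7 = 3, so Saturday − 3 = Wednesday.
1037 mod 7 = 1, so 1037 days after a Wednesday is Wednesday + 1 = Thursday.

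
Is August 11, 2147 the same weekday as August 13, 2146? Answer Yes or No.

From Aug 13, 2146 to Aug 11, 2147 is 363 days.
363 mod 7 = 6, so they are different weekdays.
(Aug 13, 2146 is a Saturday; Aug 11, 2147 is a Friday.)

No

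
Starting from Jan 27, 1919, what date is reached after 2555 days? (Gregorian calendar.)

+365 (one year) → Jan 27, 1920 (2190 left).
+366 (one year; includes Feb 29, 1920) → Jan 27, 1921 (1824 left).
+365 (one year) → Jan 27, 1922 (1459 left).
+365 (one year) → Jan 27, 1923 (1094 left).
+365 (one year) → Jan 27, 1924 (729 left).
+366 (one year; includes Feb 29, 1924) → Jan 27, 1925 (363 left).
Jan has 31 days: +5 → Feb 1, 1925 (358 left).
Feb has 28 days: +28 → Mar 1, 1925 (330 left).
Mar has 31 days: +31 → Apr 1, 1925 (299 left).
Apr has 30 days: +30 → May 1, 1925 (269 left).
May has 31 days: +31 → Jun 1, 1925 (238 left).
Jun has 30 days: +30 → Jul 1, 1925 (208 left).
Jul has 31 days: +31 → Aug 1, 1925 (177 left).
Aug has 31 days: +31 → Sep 1, 1925 (146 left).
Sep has 30 days: +30 → Oct 1, 1925 (116 left).
Oct has 31 days: +31 → Nov 1, 1925 (85 left).
Nov has 30 days: +30 → Dec 1, 1925 (55 left).
Dec has 31 days: +31 → Jan 1, 1926 (24 left).
+24 → Jan 25, 1926.

January 25, 1926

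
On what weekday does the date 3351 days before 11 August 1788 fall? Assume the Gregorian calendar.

Aug 11, 1788 is a Monday.
3351 mod 7 = 5, so 3351 days before a Monday is Monday − 5 = Wednesday.

Wednesday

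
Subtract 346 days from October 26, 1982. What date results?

−26 → Sep 30, 1982 (end of Sep, 30 days; 320 left).
−30 → Aug 31, 1982 (end of Aug, 31 days; 290 left).
−31 → Jul 31, 1982 (end of Jul, 31 days; 259 left).
−31 → Jun 30, 1982 (end of Jun, 30 days; 228 left).
−30 → May 31, 1982 (end of May, 31 days; 198 left).
−31 → Apr 30, 1982 (end of Apr, 30 days; 167 left).
−30 → Mar 31, 1982 (end of Mar, 31 days; 137 left).
−31 → Feb 28, 1982 (end of Feb, 28 days; 106 left).
−28 → Jan 31, 1982 (end of Jan, 31 days; 78 left).
−31 → Dec 31, 1981 (end of Dec, 31 days; 47 left).
−31 → Nov 30, 1981 (end of Nov, 30 days; 16 left).
−16 → Nov 14, 1981.

November 14, 1981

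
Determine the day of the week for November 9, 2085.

Doomsday rule: the anchor day for the 2000s is Tuesday. For year 85: 85÷12 = 7 r 1, and 1÷4 = 0, so 7+1+0 = 8.
Tuesday + 8 ≡ Wednesday — that's 2085's doomsday.
In November the doomsday date is Nov 7.
Nov 9 is 2 days after Nov 7; 2 mod 7 = 2, so Wednesday + 2 = Friday.

Friday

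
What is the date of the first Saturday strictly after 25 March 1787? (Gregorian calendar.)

March 31, 1787

Mar 25, 1787 is a Sunday.
From Sunday to the next Saturday is 6 days.
Mar 25, 1787 + 6 = Mar 31, 1787.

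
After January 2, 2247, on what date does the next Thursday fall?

January 7, 2247

Jan 2, 2247 is a Saturday.
From Saturday to the next Thursday is 5 days.
Jan 2, 2247 + 5 = Jan 7, 2247.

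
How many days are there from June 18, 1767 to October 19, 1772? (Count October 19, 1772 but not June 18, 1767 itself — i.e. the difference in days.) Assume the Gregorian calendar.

Jun 18, 1767 → Jun 18, 1768: 366 days (Feb 29, 1768 is in that span).
Jun 18, 1768 → Jun 18, 1769: 365 days.
Jun 18, 1769 → Jun 18, 1770: 365 days.
Jun 18, 1770 → Jun 18, 1771: 365 days.
Jun 18, 1771 → Jun 18, 1772: 366 days (Feb 29, 1772 is in that span).
Jun 18, 1772 → Jul 18, 1772: 30 days (June has 30).
Jul 18, 1772 → Aug 18, 1772: 31 days (July has 31).
Aug 18, 1772 → Sep 18, 1772: 31 days (August has 31).
Sep 18, 1772 → Oct 18, 1772: 30 days (September has 30).
Oct 18, 1772 → Oct 19, 1772: 1 days.
Total: 1950 days.

1950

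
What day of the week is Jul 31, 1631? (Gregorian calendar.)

Doomsday rule: the anchor day for the 1600s is Tuesday. For year 31: 31÷12 = 2 r 7, and 7÷4 = 1, so 2+7+1 = 10.
Tuesday + 10 ≡ Friday — that's 1631's doomsday.
In July the doomsday date is Jul 11.
Jul 31 is 20 days after Jul 11; 20 mod 7 = 6, so Friday + 6 = Thursday.

Thursday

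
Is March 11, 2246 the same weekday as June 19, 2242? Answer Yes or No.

From Jun 19, 2242 to Mar 11, 2246 is 1361 days.
1361 mod 7 = 3, so they are different weekdays.
(Jun 19, 2242 is a Sunday; Mar 11, 2246 is a Wednesday.)

No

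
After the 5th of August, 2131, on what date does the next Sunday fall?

August 12, 2131

Aug 5, 2131 is a Sunday.
From Sunday to the next Sunday is 7 days.
Aug 5, 2131 + 7 = Aug 12, 2131.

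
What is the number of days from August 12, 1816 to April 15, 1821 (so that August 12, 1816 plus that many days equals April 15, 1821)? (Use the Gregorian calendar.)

Aug 12, 1816 → Aug 12, 1817: 365 days.
Aug 12, 1817 → Aug 12, 1818: 365 days.
Aug 12, 1818 → Aug 12, 1819: 365 days.
Aug 12, 1819 → Aug 12, 1820: 366 days (Feb 29, 1820 is in that span).
Aug 12, 1820 → Sep 12, 1820: 31 days (August has 31).
Sep 12, 1820 → Oct 12, 1820: 30 days (September has 30).
Oct 12, 1820 → Nov 12, 1820: 31 days (October has 31).
Nov 12, 1820 → Dec 12, 1820: 30 days (November has 30).
Dec 12, 1820 → Jan 12, 1821: 31 days (December has 31).
Jan 12, 1821 → Feb 12, 1821: 31 days (January has 31).
Feb 12, 1821 → Mar 12, 1821: 28 days (February has 28).
Mar 12, 1821 → Apr 12, 1821: 31 days (March has 31).
Apr 12, 1821 → Apr 15, 1821: 3 days.
Total: 1707 days.

1707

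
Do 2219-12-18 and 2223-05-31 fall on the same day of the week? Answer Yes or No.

Yes

From Dec 18, 2219 to May 31, 2223 is 1260 days.
1260 mod 7 = 0, so they are the same weekday.
(Dec 18, 2219 is a Saturday; May 31, 2223 is a Saturday.)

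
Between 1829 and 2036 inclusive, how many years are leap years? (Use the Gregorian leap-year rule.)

51

Multiples of 4 in [1829,2036]: 52.
Of those, multiples of 100: 2 (not leap unless ÷400).
Multiples of 400: 1.
Leap years = 52 − 2 + 1 = 51.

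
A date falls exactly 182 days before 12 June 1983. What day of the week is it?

Sunday

Jun 12, 1983 is a Sunday.
182 mod 7 = 0, so 182 days before a Sunday is Sunday − 0 = Sunday.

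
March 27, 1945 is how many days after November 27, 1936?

3042

Nov 27, 1936 → Nov 27, 1937: 365 days.
Nov 27, 1937 → Nov 27, 1938: 365 days.
Nov 27, 1938 → Nov 27, 1939: 365 days.
Nov 27, 1939 → Nov 27, 1940: 366 days (Feb 29, 1940 is in that span).
Nov 27, 1940 → Nov 27, 1941: 365 days.
Nov 27, 1941 → Nov 27, 1942: 365 days.
Nov 27, 1942 → Nov 27, 1943: 365 days.
Nov 27, 1943 → Nov 27, 1944: 366 days (Feb 29, 1944 is in that span).
Nov 27, 1944 → Dec 27, 1944: 30 days (November has 30).
Dec 27, 1944 → Jan 27, 1945: 31 days (December has 31).
Jan 27, 1945 → Feb 27, 1945: 31 days (January has 31).
Feb 27, 1945 → Mar 27, 1945: 28 days.
Total: 3042 days.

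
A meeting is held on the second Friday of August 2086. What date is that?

August 1, 2086 is a Thursday.
The first Friday is therefore August 2 (1 days later).
The second Friday is 2 + 1×7 = August 9.

August 9, 2086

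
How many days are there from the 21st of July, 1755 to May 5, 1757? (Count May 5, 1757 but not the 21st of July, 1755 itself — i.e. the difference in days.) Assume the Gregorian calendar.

654

Jul 21, 1755 → Jul 21, 1756: 366 days (Feb 29, 1756 is in that span).
Jul 21, 1756 → Aug 21, 1756: 31 days (July has 31).
Aug 21, 1756 → Sep 21, 1756: 31 days (August has 31).
Sep 21, 1756 → Oct 21, 1756: 30 days (September has 30).
Oct 21, 1756 → Nov 21, 1756: 31 days (October has 31).
Nov 21, 1756 → Dec 21, 1756: 30 days (November has 30).
Dec 21, 1756 → Jan 21, 1757: 31 days (December has 31).
Jan 21, 1757 → Feb 21, 1757: 31 days (January has 31).
Feb 21, 1757 → Mar 21, 1757: 28 days (February has 28).
Mar 21, 1757 → Apr 21, 1757: 31 days (March has 31).
Apr 21, 1757 → May 5, 1757: 14 days.
Total: 654 days.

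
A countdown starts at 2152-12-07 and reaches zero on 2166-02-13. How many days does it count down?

Dec 7, 2152 → Dec 7, 2153: 365 days.
Dec 7, 2153 → Dec 7, 2154: 365 days.
Dec 7, 2154 → Dec 7, 2155: 365 days.
Dec 7, 2155 → Dec 7, 2156: 366 days (Feb 29, 2156 is in that span).
Dec 7, 2156 → Dec 7, 2157: 365 days.
Dec 7, 2157 → Dec 7, 2158: 365 days.
Dec 7, 2158 → Dec 7, 2159: 365 days.
Dec 7, 2159 → Dec 7, 2160: 366 days (Feb 29, 2160 is in that span).
Dec 7, 2160 → Dec 7, 2161: 365 days.
Dec 7, 2161 → Dec 7, 2162: 365 days.
Dec 7, 2162 → Dec 7, 2163: 365 days.
Dec 7, 2163 → Dec 7, 2164: 366 days (Feb 29, 2164 is in that span).
Dec 7, 2164 → Dec 7, 2165: 365 days.
Dec 7, 2165 → Jan 7, 2166: 31 days (December has 31).
Jan 7, 2166 → Feb 7, 2166: 31 days (January has 31).
Feb 7, 2166 → Feb 13, 2166: 6 days.
Total: 4816 days.

4816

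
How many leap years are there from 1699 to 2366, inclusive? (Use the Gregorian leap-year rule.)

161

Multiples of 4 in [1699,2366]: 167.
Of those, multiples of 100: 7 (not leap unless ÷400).
Multiples of 400: 1.
Leap years = 167 − 7 + 1 = 161.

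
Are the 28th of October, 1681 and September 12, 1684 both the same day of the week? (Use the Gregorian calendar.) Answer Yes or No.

From Oct 28, 1681 to Sep 12, 1684 is 1050 days.
1050 mod 7 = 0, so they are the same weekday.
(Oct 28, 1681 is a Tuesday; Sep 12, 1684 is a Tuesday.)

Yes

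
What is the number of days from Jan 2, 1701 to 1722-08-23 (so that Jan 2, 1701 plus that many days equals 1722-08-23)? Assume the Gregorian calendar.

7903

Jan 2, 1701 → Jan 2, 1702: 365 days.
Jan 2, 1702 → Jan 2, 1703: 365 days.
Jan 2, 1703 → Jan 2, 1704: 365 days.
Jan 2, 1704 → Jan 2, 1705: 366 days (Feb 29, 1704 is in that span).
Jan 2, 1705 → Jan 2, 1706: 365 days.
Jan 2, 1706 → Jan 2, 1707: 365 days.
Jan 2, 1707 → Jan 2, 1708: 365 days.
Jan 2, 1708 → Jan 2, 1709: 366 days (Feb 29, 1708 is in that span).
Jan 2, 1709 → Jan 2, 1710: 365 days.
Jan 2, 1710 → Jan 2, 1711: 365 days.
Jan 2, 1711 → Jan 2, 1712: 365 days.
Jan 2, 1712 → Jan 2, 1713: 366 days (Feb 29, 1712 is in that span).
Jan 2, 1713 → Jan 2, 1714: 365 days.
Jan 2, 1714 → Jan 2, 1715: 365 days.
Jan 2, 1715 → Jan 2, 1716: 365 days.
Jan 2, 1716 → Jan 2, 1717: 366 days (Feb 29, 1716 is in that span).
Jan 2, 1717 → Jan 2, 1718: 365 days.
Jan 2, 1718 → Jan 2, 1719: 365 days.
Jan 2, 1719 → Jan 2, 1720: 365 days.
Jan 2, 1720 → Jan 2, 1721: 366 days (Feb 29, 1720 is in that span).
Jan 2, 1721 → Jan 2, 1722: 365 days.
Jan 2, 1722 → Feb 2, 1722: 31 days (January has 31).
Feb 2, 1722 → Mar 2, 1722: 28 days (February has 28).
Mar 2, 1722 → Apr 2, 1722: 31 days (March has 31).
Apr 2, 1722 → May 2, 1722: 30 days (April has 30).
May 2, 1722 → Jun 2, 1722: 31 days (May has 31).
Jun 2, 1722 → Jul 2, 1722: 30 days (June has 30).
Jul 2, 1722 → Aug 2, 1722: 31 days (July has 31).
Aug 2, 1722 → Aug 23, 1722: 21 days.
Total: 7903 days.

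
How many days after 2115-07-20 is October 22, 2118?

Jul 20, 2115 → Jul 20, 2116: 366 days (Feb 29, 2116 is in that span).
Jul 20, 2116 → Jul 20, 2117: 365 days.
Jul 20, 2117 → Jul 20, 2118: 365 days.
Jul 20, 2118 → Aug 20, 2118: 31 days (July has 31).
Aug 20, 2118 → Sep 20, 2118: 31 days (August has 31).
Sep 20, 2118 → Oct 20, 2118: 30 days (September has 30).
Oct 20, 2118 → Oct 22, 2118: 2 days.
Total: 1190 days.

1190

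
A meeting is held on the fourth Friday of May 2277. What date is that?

May 1, 2277 is a Tuesday.
The first Friday is therefore May 4 (3 days later).
The fourth Friday is 4 + 3×7 = May 25.

May 25, 2277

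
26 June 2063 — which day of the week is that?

Tuesday

Doomsday rule: the anchor day for the 2000s is Tuesday. For year 63: 63÷12 = 5 r 3, and 3÷4 = 0, so 5+3+0 = 8.
Tuesday + 8 ≡ Wednesday — that's 2063's doomsday.
In June the doomsday date is Jun 6.
Jun 26 is 20 days after Jun 6; 20 mod 7 = 6, so Wednesday + 6 = Tuesday.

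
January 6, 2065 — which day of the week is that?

Tuesday

Doomsday rule: the anchor day for the 2000s is Tuesday. For year 65: 65÷12 = 5 r 5, and 5÷4 = 1, so 5+5+1 = 11.
Tuesday + 11 ≡ Saturday — that's 2065's doomsday.
In January the doomsday date is Jan 3 (2065 is not a leap year).
Jan 6 is 3 days after Jan 3; 3 mod 7 = 3, so Saturday + 3 = Tuesday.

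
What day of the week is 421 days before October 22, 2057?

Sunday

First find the weekday of Oct 22, 2057. Doomsday rule: the anchor day for the 2000s is Tuesday. For year 57: 57÷12 = 4 r 9, and 9÷4 = 2, so 4+9+2 = 15.
Tuesday + 15 ≡ Wednesday — that's 2057's doomsday.
In October the doomsday date is Oct 10.
Oct 22 is 12 days after Oct 10; 12 mod 7 = 5, so Wednesday + 5 = Monday.
421 mod 7 = 1, so 421 days before a Monday is Monday − 1 = Sunday.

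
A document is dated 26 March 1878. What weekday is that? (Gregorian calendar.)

Tuesday

January 1, 1878 is a Tuesday.
Jan 1, 1878 → Feb 1, 1878: 31 days (January has 31).
Feb 1, 1878 → Mar 1, 1878: 28 days (February has 28).
Mar 1, 1878 → Mar 26, 1878: 25 days.
Total: 84 days.
84 mod 7 = 0, so Tuesday + 0 = Tuesday.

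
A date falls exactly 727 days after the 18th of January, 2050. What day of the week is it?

Monday

First find the weekday of Jan 18, 2050. Doomsday rule: the anchor day for the 2000s is Tuesday. For year 50: 50÷12 = 4 r 2, and 2÷4 = 0, so 4+2+0 = 6.
Tuesday + 6 ≡ Monday — that's 2050's doomsday.
In January the doomsday date is Jan 3 (2050 is not a leap year).
Jan 18 is 15 days after Jan 3; 15 mod 7 = 1, so Monday + 1 = Tuesday.
727 mod 7 = 6, so 727 days after a Tuesday is Tuesday + 6 = Monday.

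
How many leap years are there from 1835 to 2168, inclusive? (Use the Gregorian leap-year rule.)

82

Multiples of 4 in [1835,2168]: 84.
Of those, multiples of 100: 3 (not leap unless ÷400).
Multiples of 400: 1.
Leap years = 84 − 3 + 1 = 82.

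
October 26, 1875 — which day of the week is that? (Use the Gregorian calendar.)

Doomsday rule: the anchor day for the 1800s is Friday. For year 75: 75÷12 = 6 r 3, and 3÷4 = 0, so 6+3+0 = 9.
Friday + 9 ≡ Sunday — that's 1875's doomsday.
In October the doomsday date is Oct 10.
Oct 26 is 16 days after Oct 10; 16 mod 7 = 2, so Sunday + 2 = Tuesday.

Tuesday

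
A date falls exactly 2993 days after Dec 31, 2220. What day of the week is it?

First find the weekday of Dec 31, 2220. Doomsday rule: the anchor day for the 2200s is Friday. For year 20: 20÷12 = 1 r 8, and 8÷4 = 2, so 1+8+2 = 11.
Friday + 11 ≡ Tuesday — that's 2220's doomsday.
In December the doomsday date is Dec 12.
Dec 31 is 19 days after Dec 12; 19 mod 7 = 5, so Tuesday + 5 = Sunday.
2993 mod 7 = 4, so 2993 days after a Sunday is Sunday + 4 = Thursday.

Thursday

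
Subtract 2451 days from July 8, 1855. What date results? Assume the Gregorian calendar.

−365 (one year) → Jul 8, 1854 (2086 left).
−365 (one year) → Jul 8, 1853 (1721 left).
−365 (one year) → Jul 8, 1852 (1356 left).
−366 (one year; includes Feb 29, 1852) → Jul 8, 1851 (990 left).
−365 (one year) → Jul 8, 1850 (625 left).
−365 (one year) → Jul 8, 1849 (260 left).
−8 → Jun 30, 1849 (end of Jun, 30 days; 252 left).
−30 → May 31, 1849 (end of May, 31 days; 222 left).
−31 → Apr 30, 1849 (end of Apr, 30 days; 191 left).
−30 → Mar 31, 1849 (end of Mar, 31 days; 161 left).
−31 → Feb 28, 1849 (end of Feb, 28 days; 130 left).
−28 → Jan 31, 1849 (end of Jan, 31 days; 102 left).
−31 → Dec 31, 1848 (end of Dec, 31 days; 71 left).
−31 → Nov 30, 1848 (end of Nov, 30 days; 40 left).
−30 → Oct 31, 1848 (end of Oct, 31 days; 10 left).
−10 → Oct 21, 1848.

October 21, 1848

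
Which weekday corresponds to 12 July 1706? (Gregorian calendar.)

Doomsday rule: the anchor day for the 1700s is Sunday. For year 06: 6÷12 = 0 r 6, and 6÷4 = 1, so 0+6+1 = 7.
Sunday + 7 ≡ Sunday — that's 1706's doomsday.
In July the doomsday date is Jul 11.
Jul 12 is 1 day after Jul 11; 1 mod 7 = 1, so Sunday + 1 = Monday.

Monday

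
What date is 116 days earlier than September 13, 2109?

−13 → Aug 31, 2109 (end of Aug, 31 days; 103 left).
−31 → Jul 31, 2109 (end of Jul, 31 days; 72 left).
−31 → Jun 30, 2109 (end of Jun, 30 days; 41 left).
−30 → May 31, 2109 (end of May, 31 days; 11 left).
−11 → May 20, 2109.

May 20, 2109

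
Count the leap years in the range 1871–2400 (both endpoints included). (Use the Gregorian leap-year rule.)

Multiples of 4 in [1871,2400]: 133.
Of those, multiples of 100: 6 (not leap unless ÷400).
Multiples of 400: 2.
Leap years = 133 − 6 + 2 = 129.

129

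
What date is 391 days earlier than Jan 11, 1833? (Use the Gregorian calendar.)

December 17, 1831

−11 → Dec 31, 1832 (end of Dec, 31 days; 380 left).
−31 → Nov 30, 1832 (end of Nov, 30 days; 349 left).
−30 → Oct 31, 1832 (end of Oct, 31 days; 319 left).
−31 → Sep 30, 1832 (end of Sep, 30 days; 288 left).
−30 → Aug 31, 1832 (end of Aug, 31 days; 258 left).
−31 → Jul 31, 1832 (end of Jul, 31 days; 227 left).
−31 → Jun 30, 1832 (end of Jun, 30 days; 196 left).
−30 → May 31, 1832 (end of May, 31 days; 166 left).
−31 → Apr 30, 1832 (end of Apr, 30 days; 135 left).
−30 → Mar 31, 1832 (end of Mar, 31 days; 105 left).
−31 → Feb 29, 1832 (end of Feb, 29 days; 74 left).
−29 → Jan 31, 1832 (end of Jan, 31 days; 45 left).
−31 → Dec 31, 1831 (end of Dec, 31 days; 14 left).
−14 → Dec 17, 1831.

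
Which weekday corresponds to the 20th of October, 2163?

Thursday

January 1, 2163 is a Saturday.
Jan 1, 2163 → Feb 1, 2163: 31 days (January has 31).
Feb 1, 2163 → Mar 1, 2163: 28 days (February has 28).
Mar 1, 2163 → Apr 1, 2163: 31 days (March has 31).
Apr 1, 2163 → May 1, 2163: 30 days (April has 30).
May 1, 2163 → Jun 1, 2163: 31 days (May has 31).
Jun 1, 2163 → Jul 1, 2163: 30 days (June has 30).
Jul 1, 2163 → Aug 1, 2163: 31 days (July has 31).
Aug 1, 2163 → Sep 1, 2163: 31 days (August has 31).
Sep 1, 2163 → Oct 1, 2163: 30 days (September has 30).
Oct 1, 2163 → Oct 20, 2163: 19 days.
Total: 292 days.
292 mod 7 = 5, so Saturday + 5 = Thursday.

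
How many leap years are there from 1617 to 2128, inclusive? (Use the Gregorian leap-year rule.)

Multiples of 4 in [1617,2128]: 128.
Of those, multiples of 100: 5 (not leap unless ÷400).
Multiples of 400: 1.
Leap years = 128 − 5 + 1 = 124.

124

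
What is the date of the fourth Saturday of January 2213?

January 1, 2213 is a Friday.
The first Saturday is therefore January 2 (1 days later).
The fourth Saturday is 2 + 3×7 = January 23.

January 23, 2213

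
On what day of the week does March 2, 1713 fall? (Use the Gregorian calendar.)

Thursday

Doomsday rule: the anchor day for the 1700s is Sunday. For year 13: 13÷12 = 1 r 1, and 1÷4 = 0, so 1+1+0 = 2.
Sunday + 2 ≡ Tuesday — that's 1713's doomsday.
In March the doomsday date is Mar 14.
Mar 2 is 12 days before Mar 14; 12 mod 7 = 5, so Tuesday − 5 = Thursday.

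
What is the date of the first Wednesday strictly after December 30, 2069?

Dec 30, 2069 is a Monday.
From Monday to the next Wednesday is 2 days.
Dec 30, 2069 + 2 = Jan 1, 2070.

January 1, 2070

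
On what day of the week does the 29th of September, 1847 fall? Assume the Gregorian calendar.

Doomsday rule: the anchor day for the 1800s is Friday. For year 47: 47÷12 = 3 r 11, and 11÷4 = 2, so 3+11+2 = 16.
Friday + 16 ≡ Sunday — that's 1847's doomsday.
In September the doomsday date is Sep 5.
Sep 29 is 24 days after Sep 5; 24 mod 7 = 3, so Sunday + 3 = Wednesday.

Wednesday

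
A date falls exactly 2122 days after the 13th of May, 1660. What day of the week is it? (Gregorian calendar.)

Friday

May 13, 1660 is a Thursday.
2122 mod 7 = 1, so 2122 days after a Thursday is Thursday + 1 = Friday.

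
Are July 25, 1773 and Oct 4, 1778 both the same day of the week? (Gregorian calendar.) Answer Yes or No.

From Jul 25, 1773 to Oct 4, 1778 is 1897 days.
1897 mod 7 = 0, so they are the same weekday.
(Jul 25, 1773 is a Sunday; Oct 4, 1778 is a Sunday.)

Yes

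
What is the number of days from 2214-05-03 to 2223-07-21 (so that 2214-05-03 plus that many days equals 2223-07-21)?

May 3, 2214 → May 3, 2215: 365 days.
May 3, 2215 → May 3, 2216: 366 days (Feb 29, 2216 is in that span).
May 3, 2216 → May 3, 2217: 365 days.
May 3, 2217 → May 3, 2218: 365 days.
May 3, 2218 → May 3, 2219: 365 days.
May 3, 2219 → May 3, 2220: 366 days (Feb 29, 2220 is in that span).
May 3, 2220 → May 3, 2221: 365 days.
May 3, 2221 → May 3, 2222: 365 days.
May 3, 2222 → May 3, 2223: 365 days.
May 3, 2223 → Jun 3, 2223: 31 days (May has 31).
Jun 3, 2223 → Jul 3, 2223: 30 days (June has 30).
Jul 3, 2223 → Jul 21, 2223: 18 days.
Total: 3366 days.

3366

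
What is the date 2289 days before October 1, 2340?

June 26, 2334

−366 (one year; includes Feb 29, 2340) → Oct 1, 2339 (1923 left).
−365 (one year) → Oct 1, 2338 (1558 left).
−365 (one year) → Oct 1, 2337 (1193 left).
−365 (one year) → Oct 1, 2336 (828 left).
−366 (one year; includes Feb 29, 2336) → Oct 1, 2335 (462 left).
−365 (one year) → Oct 1, 2334 (97 left).
−1 → Sep 30, 2334 (end of Sep, 30 days; 96 left).
−30 → Aug 31, 2334 (end of Aug, 31 days; 66 left).
−31 → Jul 31, 2334 (end of Jul, 31 days; 35 left).
−31 → Jun 30, 2334 (end of Jun, 30 days; 4 left).
−4 → Jun 26, 2334.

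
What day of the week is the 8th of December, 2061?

Thursday

Doomsday rule: the anchor day for the 2000s is Tuesday. For year 61: 61÷12 = 5 r 1, and 1÷4 = 0, so 5+1+0 = 6.
Tuesday + 6 ≡ Monday — that's 2061's doomsday.
In December the doomsday date is Dec 12.
Dec 8 is 4 days before Dec 12; 4 mod 7 = 4, so Monday − 4 = Thursday.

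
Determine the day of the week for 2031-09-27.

Saturday

Doomsday rule: the anchor day for the 2000s is Tuesday. For year 31: 31÷12 = 2 r 7, and 7÷4 = 1, so 2+7+1 = 10.
Tuesday + 10 ≡ Friday — that's 2031's doomsday.
In September the doomsday date is Sep 5.
Sep 27 is 22 days after Sep 5; 22 mod 7 = 1, so Friday + 1 = Saturday.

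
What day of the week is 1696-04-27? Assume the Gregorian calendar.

Doomsday rule: the anchor day for the 1600s is Tuesday. For year 96: 96÷12 = 8 r 0, and 0÷4 = 0, so 8+0+0 = 8.
Tuesday + 8 ≡ Wednesday — that's 1696's doomsday.
In April the doomsday date is Apr 4.
Apr 27 is 23 days after Apr 4; 23 mod 7 = 2, so Wednesday + 2 = Friday.

Friday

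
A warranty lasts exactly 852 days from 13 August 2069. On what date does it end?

+365 (one year) → Aug 13, 2070 (487 left).
+365 (one year) → Aug 13, 2071 (122 left).
Aug has 31 days: +19 → Sep 1, 2071 (103 left).
Sep has 30 days: +30 → Oct 1, 2071 (73 left).
Oct has 31 days: +31 → Nov 1, 2071 (42 left).
Nov has 30 days: +30 → Dec 1, 2071 (12 left).
+12 → Dec 13, 2071.

December 13, 2071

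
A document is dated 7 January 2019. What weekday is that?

Monday

Doomsday rule: the anchor day for the 2000s is Tuesday. For year 19: 19÷12 = 1 r 7, and 7÷4 = 1, so 1+7+1 = 9.
Tuesday + 9 ≡ Thursday — that's 2019's doomsday.
In January the doomsday date is Jan 3 (2019 is not a leap year).
Jan 7 is 4 days after Jan 3; 4 mod 7 = 4, so Thursday + 4 = Monday.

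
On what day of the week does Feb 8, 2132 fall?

Friday

Doomsday rule: the anchor day for the 2100s is Sunday. For year 32: 32÷12 = 2 r 8, and 8÷4 = 2, so 2+8+2 = 12.
Sunday + 12 ≡ Friday — that's 2132's doomsday.
In February the doomsday date is Feb 29 (2132 is a leap year (divisible by 4)).
Feb 8 is 21 days before Feb 29; 21 mod 7 = 0, so Friday − 0 = Friday.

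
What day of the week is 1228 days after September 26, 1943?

Sep 26, 1943 is a Sunday.
1228 mod 7 = 3, so 1228 days after a Sunday is Sunday + 3 = Wednesday.

Wednesday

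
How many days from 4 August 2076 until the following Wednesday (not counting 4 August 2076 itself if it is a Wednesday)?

Aug 4, 2076 is a Tuesday.
From Tuesday to the next Wednesday is 1 day.

1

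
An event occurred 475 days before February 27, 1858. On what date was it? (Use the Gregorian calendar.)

−365 (one year) → Feb 27, 1857 (110 left).
−27 → Jan 31, 1857 (end of Jan, 31 days; 83 left).
−31 → Dec 31, 1856 (end of Dec, 31 days; 52 left).
−31 → Nov 30, 1856 (end of Nov, 30 days; 21 left).
−21 → Nov 9, 1856.

November 9, 1856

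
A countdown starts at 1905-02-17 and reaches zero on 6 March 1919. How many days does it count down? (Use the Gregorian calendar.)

Feb 17, 1905 → Feb 17, 1906: 365 days.
Feb 17, 1906 → Feb 17, 1907: 365 days.
Feb 17, 1907 → Feb 17, 1908: 365 days.
Feb 17, 1908 → Feb 17, 1909: 366 days (Feb 29, 1908 is in that span).
Feb 17, 1909 → Feb 17, 1910: 365 days.
Feb 17, 1910 → Feb 17, 1911: 365 days.
Feb 17, 1911 → Feb 17, 1912: 365 days.
Feb 17, 1912 → Feb 17, 1913: 366 days (Feb 29, 1912 is in that span).
Feb 17, 1913 → Feb 17, 1914: 365 days.
Feb 17, 1914 → Feb 17, 1915: 365 days.
Feb 17, 1915 → Feb 17, 1916: 365 days.
Feb 17, 1916 → Feb 17, 1917: 366 days (Feb 29, 1916 is in that span).
Feb 17, 1917 → Feb 17, 1918: 365 days.
Feb 17, 1918 → Mar 17, 1918: 28 days (February has 28).
Mar 17, 1918 → Apr 17, 1918: 31 days (March has 31).
Apr 17, 1918 → May 17, 1918: 30 days (April has 30).
May 17, 1918 → Jun 17, 1918: 31 days (May has 31).
Jun 17, 1918 → Jul 17, 1918: 30 days (June has 30).
Jul 17, 1918 → Aug 17, 1918: 31 days (July has 31).
Aug 17, 1918 → Sep 17, 1918: 31 days (August has 31).
Sep 17, 1918 → Oct 17, 1918: 30 days (September has 30).
Oct 17, 1918 → Nov 17, 1918: 31 days (October has 31).
Nov 17, 1918 → Dec 17, 1918: 30 days (November has 30).
Dec 17, 1918 → Jan 17, 1919: 31 days (December has 31).
Jan 17, 1919 → Feb 17, 1919: 31 days (January has 31).
Feb 17, 1919 → Mar 6, 1919: 17 days.
Total: 5130 days.

5130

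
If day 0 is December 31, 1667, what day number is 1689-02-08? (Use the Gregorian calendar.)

Dec 31, 1667 → Dec 31, 1668: 366 days (Feb 29, 1668 is in that span).
Dec 31, 1668 → Dec 31, 1669: 365 days.
Dec 31, 1669 → Dec 31, 1670: 365 days.
Dec 31, 1670 → Dec 31, 1671: 365 days.
Dec 31, 1671 → Dec 31, 1672: 366 days (Feb 29, 1672 is in that span).
Dec 31, 1672 → Dec 31, 1673: 365 days.
Dec 31, 1673 → Dec 31, 1674: 365 days.
Dec 31, 1674 → Dec 31, 1675: 365 days.
Dec 31, 1675 → Dec 31, 1676: 366 days (Feb 29, 1676 is in that span).
Dec 31, 1676 → Dec 31, 1677: 365 days.
Dec 31, 1677 → Dec 31, 1678: 365 days.
Dec 31, 1678 → Dec 31, 1679: 365 days.
Dec 31, 1679 → Dec 31, 1680: 366 days (Feb 29, 1680 is in that span).
Dec 31, 1680 → Dec 31, 1681: 365 days.
Dec 31, 1681 → Dec 31, 1682: 365 days.
Dec 31, 1682 → Dec 31, 1683: 365 days.
Dec 31, 1683 → Dec 31, 1684: 366 days (Feb 29, 1684 is in that span).
Dec 31, 1684 → Dec 31, 1685: 365 days.
Dec 31, 1685 → Dec 31, 1686: 365 days.
Dec 31, 1686 → Dec 31, 1687: 365 days.
Dec 31, 1687 → Dec 31, 1688: 366 days (Feb 29, 1688 is in that span).
Dec 31, 1688 → Jan 31, 1689: 31 days (December has 31).
Jan 31, 1689 → Feb 8, 1689: 8 days.
Total: 7710 days.

7710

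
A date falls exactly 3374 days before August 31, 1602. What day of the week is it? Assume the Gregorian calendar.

Saturday

Aug 31, 1602 is a Saturday.
3374 mod 7 = 0, so 3374 days before a Saturday is Saturday − 0 = Saturday.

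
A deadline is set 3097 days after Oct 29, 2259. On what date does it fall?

April 21, 2268

+366 (one year; includes Feb 29, 2260) → Oct 29, 2260 (2731 left).
+365 (one year) → Oct 29, 2261 (2366 left).
+365 (one year) → Oct 29, 2262 (2001 left).
+365 (one year) → Oct 29, 2263 (1636 left).
+366 (one year; includes Feb 29, 2264) → Oct 29, 2264 (1270 left).
+365 (one year) → Oct 29, 2265 (905 left).
+365 (one year) → Oct 29, 2266 (540 left).
+365 (one year) → Oct 29, 2267 (175 left).
Oct has 31 days: +3 → Nov 1, 2267 (172 left).
Nov has 30 days: +30 → Dec 1, 2267 (142 left).
Dec has 31 days: +31 → Jan 1, 2268 (111 left).
Jan has 31 days: +31 → Feb 1, 2268 (80 left).
Feb has 29 days: +29 → Mar 1, 2268 (51 left).
Mar has 31 days: +31 → Apr 1, 2268 (20 left).
+20 → Apr 21, 2268.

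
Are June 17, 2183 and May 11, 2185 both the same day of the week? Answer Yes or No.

From Jun 17, 2183 to May 11, 2185 is 694 days.
694 mod 7 = 1, so they are different weekdays.
(Jun 17, 2183 is a Tuesday; May 11, 2185 is a Wednesday.)

No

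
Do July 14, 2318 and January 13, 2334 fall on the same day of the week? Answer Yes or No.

No

From Jul 14, 2318 to Jan 13, 2334 is 5662 days.
5662 mod 7 = 6, so they are different weekdays.
(Jul 14, 2318 is a Sunday; Jan 13, 2334 is a Saturday.)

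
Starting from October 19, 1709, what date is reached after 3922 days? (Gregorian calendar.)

+365 (one year) → Oct 19, 1710 (3557 left).
+365 (one year) → Oct 19, 1711 (3192 left).
+366 (one year; includes Feb 29, 1712) → Oct 19, 1712 (2826 left).
+365 (one year) → Oct 19, 1713 (2461 left).
+365 (one year) → Oct 19, 1714 (2096 left).
+365 (one year) → Oct 19, 1715 (1731 left).
+366 (one year; includes Feb 29, 1716) → Oct 19, 1716 (1365 left).
+365 (one year) → Oct 19, 1717 (1000 left).
+365 (one year) → Oct 19, 1718 (635 left).
+365 (one year) → Oct 19, 1719 (270 left).
Oct has 31 days: +13 → Nov 1, 1719 (257 left).
Nov has 30 days: +30 → Dec 1, 1719 (227 left).
Dec has 31 days: +31 → Jan 1, 1720 (196 left).
Jan has 31 days: +31 → Feb 1, 1720 (165 left).
Feb has 29 days: +29 → Mar 1, 1720 (136 left).
Mar has 31 days: +31 → Apr 1, 1720 (105 left).
Apr has 30 days: +30 → May 1, 1720 (75 left).
May has 31 days: +31 → Jun 1, 1720 (44 left).
Jun has 30 days: +30 → Jul 1, 1720 (14 left).
+14 → Jul 15, 1720.

July 15, 1720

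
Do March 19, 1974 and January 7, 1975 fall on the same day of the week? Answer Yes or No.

From Mar 19, 1974 to Jan 7, 1975 is 294 days.
294 mod 7 = 0, so they are the same weekday.
(Mar 19, 1974 is a Tuesday; Jan 7, 1975 is a Tuesday.)

Yes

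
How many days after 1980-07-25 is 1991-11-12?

4127

Jul 25, 1980 → Jul 25, 1981: 365 days.
Jul 25, 1981 → Jul 25, 1982: 365 days.
Jul 25, 1982 → Jul 25, 1983: 365 days.
Jul 25, 1983 → Jul 25, 1984: 366 days (Feb 29, 1984 is in that span).
Jul 25, 1984 → Jul 25, 1985: 365 days.
Jul 25, 1985 → Jul 25, 1986: 365 days.
Jul 25, 1986 → Jul 25, 1987: 365 days.
Jul 25, 1987 → Jul 25, 1988: 366 days (Feb 29, 1988 is in that span).
Jul 25, 1988 → Jul 25, 1989: 365 days.
Jul 25, 1989 → Jul 25, 1990: 365 days.
Jul 25, 1990 → Jul 25, 1991: 365 days.
Jul 25, 1991 → Aug 25, 1991: 31 days (July has 31).
Aug 25, 1991 → Sep 25, 1991: 31 days (August has 31).
Sep 25, 1991 → Oct 25, 1991: 30 days (September has 30).
Oct 25, 1991 → Nov 12, 1991: 18 days.
Total: 4127 days.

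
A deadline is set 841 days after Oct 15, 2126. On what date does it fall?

February 2, 2129

+365 (one year) → Oct 15, 2127 (476 left).
+366 (one year; includes Feb 29, 2128) → Oct 15, 2128 (110 left).
Oct has 31 days: +17 → Nov 1, 2128 (93 left).
Nov has 30 days: +30 → Dec 1, 2128 (63 left).
Dec has 31 days: +31 → Jan 1, 2129 (32 left).
Jan has 31 days: +31 → Feb 1, 2129 (1 left).
+1 → Feb 2, 2129.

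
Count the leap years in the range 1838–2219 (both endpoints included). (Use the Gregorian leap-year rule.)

Multiples of 4 in [1838,2219]: 95.
Of those, multiples of 100: 4 (not leap unless ÷400).
Multiples of 400: 1.
Leap years = 95 − 4 + 1 = 92.

92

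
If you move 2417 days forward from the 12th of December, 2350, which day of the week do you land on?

Thursday

Dec 12, 2350 is a Tuesday.
2417 mod 7 = 2, so 2417 days after a Tuesday is Tuesday + 2 = Thursday.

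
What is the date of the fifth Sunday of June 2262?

June 29, 2262

June 1, 2262 is a Sunday.
The first Sunday is therefore June 1 (same day).
The fifth Sunday is 1 + 4×7 = June 29.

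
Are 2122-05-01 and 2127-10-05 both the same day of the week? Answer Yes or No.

From May 1, 2122 to Oct 5, 2127 is 1983 days.
1983 mod 7 = 2, so they are different weekdays.
(May 1, 2122 is a Friday; Oct 5, 2127 is a Sunday.)

No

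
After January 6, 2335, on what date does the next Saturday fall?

January 12, 2335

Jan 6, 2335 is a Sunday.
From Sunday to the next Saturday is 6 days.
Jan 6, 2335 + 6 = Jan 12, 2335.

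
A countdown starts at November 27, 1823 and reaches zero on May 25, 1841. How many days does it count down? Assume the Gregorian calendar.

6389

Nov 27, 1823 → Nov 27, 1824: 366 days (Feb 29, 1824 is in that span).
Nov 27, 1824 → Nov 27, 1825: 365 days.
Nov 27, 1825 → Nov 27, 1826: 365 days.
Nov 27, 1826 → Nov 27, 1827: 365 days.
Nov 27, 1827 → Nov 27, 1828: 366 days (Feb 29, 1828 is in that span).
Nov 27, 1828 → Nov 27, 1829: 365 days.
Nov 27, 1829 → Nov 27, 1830: 365 days.
Nov 27, 1830 → Nov 27, 1831: 365 days.
Nov 27, 1831 → Nov 27, 1832: 366 days (Feb 29, 1832 is in that span).
Nov 27, 1832 → Nov 27, 1833: 365 days.
Nov 27, 1833 → Nov 27, 1834: 365 days.
Nov 27, 1834 → Nov 27, 1835: 365 days.
Nov 27, 1835 → Nov 27, 1836: 366 days (Feb 29, 1836 is in that span).
Nov 27, 1836 → Nov 27, 1837: 365 days.
Nov 27, 1837 → Nov 27, 1838: 365 days.
Nov 27, 1838 → Nov 27, 1839: 365 days.
Nov 27, 1839 → Nov 27, 1840: 366 days (Feb 29, 1840 is in that span).
Nov 27, 1840 → Dec 27, 1840: 30 days (November has 30).
Dec 27, 1840 → Jan 27, 1841: 31 days (December has 31).
Jan 27, 1841 → Feb 27, 1841: 31 days (January has 31).
Feb 27, 1841 → Mar 27, 1841: 28 days (February has 28).
Mar 27, 1841 → Apr 27, 1841: 31 days (March has 31).
Apr 27, 1841 → May 25, 1841: 28 days.
Total: 6389 days.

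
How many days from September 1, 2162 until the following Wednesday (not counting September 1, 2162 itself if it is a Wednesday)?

7

Sep 1, 2162 is a Wednesday.
From Wednesday to the next Wednesday is 7 days.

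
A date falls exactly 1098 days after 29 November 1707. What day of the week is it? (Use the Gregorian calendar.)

First find the weekday of Nov 29, 1707. Doomsday rule: the anchor day for the 1700s is Sunday. For year 07: 7÷12 = 0 r 7, and 7÷4 = 1, so 0+7+1 = 8.
Sunday + 8 ≡ Monday — that's 1707's doomsday.
In November the doomsday date is Nov 7.
Nov 29 is 22 days after Nov 7; 22 mod 7 = 1, so Monday + 1 = Tuesday.
1098 mod 7 = 6, so 1098 days after a Tuesday is Tuesday + 6 = Monday.

Monday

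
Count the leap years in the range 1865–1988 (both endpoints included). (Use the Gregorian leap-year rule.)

30

Multiples of 4 in [1865,1988]: 31.
Of those, multiples of 100: 1 (not leap unless ÷400).
Multiples of 400: 0.
Leap years = 31 − 1 + 0 = 30.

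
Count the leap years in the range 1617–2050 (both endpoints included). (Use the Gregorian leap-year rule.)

Multiples of 4 in [1617,2050]: 108.
Of those, multiples of 100: 4 (not leap unless ÷400).
Multiples of 400: 1.
Leap years = 108 − 4 + 1 = 105.

105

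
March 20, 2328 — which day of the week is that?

Doomsday rule: the anchor day for the 2300s is Wednesday. For year 28: 28÷12 = 2 r 4, and 4÷4 = 1, so 2+4+1 = 7.
Wednesday + 7 ≡ Wednesday — that's 2328's doomsday.
In March the doomsday date is Mar 14.
Mar 20 is 6 days after Mar 14; 6 mod 7 = 6, so Wednesday + 6 = Tuesday.

Tuesday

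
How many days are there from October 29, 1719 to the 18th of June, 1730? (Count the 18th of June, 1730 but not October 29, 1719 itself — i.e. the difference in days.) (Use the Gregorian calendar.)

Oct 29, 1719 → Oct 29, 1720: 366 days (Feb 29, 1720 is in that span).
Oct 29, 1720 → Oct 29, 1721: 365 days.
Oct 29, 1721 → Oct 29, 1722: 365 days.
Oct 29, 1722 → Oct 29, 1723: 365 days.
Oct 29, 1723 → Oct 29, 1724: 366 days (Feb 29, 1724 is in that span).
Oct 29, 1724 → Oct 29, 1725: 365 days.
Oct 29, 1725 → Oct 29, 1726: 365 days.
Oct 29, 1726 → Oct 29, 1727: 365 days.
Oct 29, 1727 → Oct 29, 1728: 366 days (Feb 29, 1728 is in that span).
Oct 29, 1728 → Oct 29, 1729: 365 days.
Oct 29, 1729 → Nov 29, 1729: 31 days (October has 31).
Nov 29, 1729 → Dec 29, 1729: 30 days (November has 30).
Dec 29, 1729 → Jan 29, 1730: 31 days (December has 31).
Jan 29, 1730 → Feb 28, 1730: 30 days (January has 31).
Feb 28, 1730 → Mar 28, 1730: 28 days (February has 28).
Mar 28, 1730 → Apr 28, 1730: 31 days (March has 31).
Apr 28, 1730 → May 28, 1730: 30 days (April has 30).
May 28, 1730 → Jun 18, 1730: 21 days.
Total: 3885 days.

3885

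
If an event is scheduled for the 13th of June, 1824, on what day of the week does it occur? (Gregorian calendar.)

Doomsday rule: the anchor day for the 1800s is Friday. For year 24: 24÷12 = 2 r 0, and 0÷4 = 0, so 2+0+0 = 2.
Friday + 2 ≡ Sunday — that's 1824's doomsday.
In June the doomsday date is Jun 6.
Jun 13 is 7 days after Jun 6; 7 mod 7 = 0, so Sunday + 0 = Sunday.

Sunday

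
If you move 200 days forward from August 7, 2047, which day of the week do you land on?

Aug 7, 2047 is a Wednesday.
200 mod 7 = 4, so 200 days after a Wednesday is Wednesday + 4 = Sunday.

Sunday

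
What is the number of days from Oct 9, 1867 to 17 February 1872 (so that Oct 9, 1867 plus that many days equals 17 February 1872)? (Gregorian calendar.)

Oct 9, 1867 → Oct 9, 1868: 366 days (Feb 29, 1868 is in that span).
Oct 9, 1868 → Oct 9, 1869: 365 days.
Oct 9, 1869 → Oct 9, 1870: 365 days.
Oct 9, 1870 → Oct 9, 1871: 365 days.
Oct 9, 1871 → Nov 9, 1871: 31 days (October has 31).
Nov 9, 1871 → Dec 9, 1871: 30 days (November has 30).
Dec 9, 1871 → Jan 9, 1872: 31 days (December has 31).
Jan 9, 1872 → Feb 9, 1872: 31 days (January has 31).
Feb 9, 1872 → Feb 17, 1872: 8 days.
Total: 1592 days.

1592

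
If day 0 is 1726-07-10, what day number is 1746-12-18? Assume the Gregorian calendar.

Jul 10, 1726 → Jul 10, 1727: 365 days.
Jul 10, 1727 → Jul 10, 1728: 366 days (Feb 29, 1728 is in that span).
Jul 10, 1728 → Jul 10, 1729: 365 days.
Jul 10, 1729 → Jul 10, 1730: 365 days.
Jul 10, 1730 → Jul 10, 1731: 365 days.
Jul 10, 1731 → Jul 10, 1732: 366 days (Feb 29, 1732 is in that span).
Jul 10, 1732 → Jul 10, 1733: 365 days.
Jul 10, 1733 → Jul 10, 1734: 365 days.
Jul 10, 1734 → Jul 10, 1735: 365 days.
Jul 10, 1735 → Jul 10, 1736: 366 days (Feb 29, 1736 is in that span).
Jul 10, 1736 → Jul 10, 1737: 365 days.
Jul 10, 1737 → Jul 10, 1738: 365 days.
Jul 10, 1738 → Jul 10, 1739: 365 days.
Jul 10, 1739 → Jul 10, 1740: 366 days (Feb 29, 1740 is in that span).
Jul 10, 1740 → Jul 10, 1741: 365 days.
Jul 10, 1741 → Jul 10, 1742: 365 days.
Jul 10, 1742 → Jul 10, 1743: 365 days.
Jul 10, 1743 → Jul 10, 1744: 366 days (Feb 29, 1744 is in that span).
Jul 10, 1744 → Jul 10, 1745: 365 days.
Jul 10, 1745 → Jul 10, 1746: 365 days.
Jul 10, 1746 → Aug 10, 1746: 31 days (July has 31).
Aug 10, 1746 → Sep 10, 1746: 31 days (August has 31).
Sep 10, 1746 → Oct 10, 1746: 30 days (September has 30).
Oct 10, 1746 → Nov 10, 1746: 31 days (October has 31).
Nov 10, 1746 → Dec 10, 1746: 30 days (November has 30).
Dec 10, 1746 → Dec 18, 1746: 8 days.
Total: 7466 days.

7466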